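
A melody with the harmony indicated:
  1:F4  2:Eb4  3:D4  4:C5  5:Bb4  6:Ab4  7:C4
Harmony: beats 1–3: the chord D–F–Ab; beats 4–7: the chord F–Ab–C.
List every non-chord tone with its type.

The harmony at that moment is D diminished triad (D, F, Ab); Eb4 is not a chord tone.
It is approached by step down from F4 and left by step down to D4.
Step in, step out in the same direction — a passing tone.
The harmony at that moment is F minor triad (F, Ab, C); Bb4 is not a chord tone.
It is approached by step down from C5 and left by step down to Ab4.
Step in, step out in the same direction — a passing tone.

Eb4 (beat 2) — passing tone; Bb4 (beat 5) — passing tone.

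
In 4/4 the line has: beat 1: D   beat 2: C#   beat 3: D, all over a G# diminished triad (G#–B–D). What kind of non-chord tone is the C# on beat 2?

The harmony at that moment is G# diminished triad (G#, B, D); C# is not a chord tone.
It is approached by step down from D and left by step up to D.
Step away and step back to the same note — a neighbor tone (lower neighbor).

Lower neighbor tone.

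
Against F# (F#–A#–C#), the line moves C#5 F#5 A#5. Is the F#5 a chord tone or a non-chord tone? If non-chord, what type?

F# major triad contains F#, A#, C#; F# is the root, so it is a chord tone.

Chord tone (the root of F# major triad).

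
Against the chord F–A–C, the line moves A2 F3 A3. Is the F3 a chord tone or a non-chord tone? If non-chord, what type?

F major triad contains F, A, C; F is the root, so it is a chord tone.

Chord tone (the root of F major triad).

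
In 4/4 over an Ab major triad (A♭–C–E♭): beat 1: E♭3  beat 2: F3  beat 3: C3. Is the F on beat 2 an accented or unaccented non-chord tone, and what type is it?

The harmony at that moment is A♭ major triad (A♭, C, E♭); F3 is not a chord tone.
It is approached by step up from E♭3 and left by leap down to C3.
Step in, leap out — an escape tone.
It falls on a weak beat, so it is unaccented.

Unaccented escape tone.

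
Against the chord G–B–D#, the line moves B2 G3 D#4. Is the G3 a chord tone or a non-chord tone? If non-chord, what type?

G augmented triad contains G, B, D#; G is the root, so it is a chord tone.

Chord tone (the root of G augmented triad).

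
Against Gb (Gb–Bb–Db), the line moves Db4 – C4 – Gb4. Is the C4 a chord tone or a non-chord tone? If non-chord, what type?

The harmony at that moment is Gb major triad (Gb, Bb, Db); C4 is not a chord tone.
It is approached by step down from Db4 and left by leap up to Gb4.
Step in, leap out — an escape tone.

Non-chord tone — an escape tone.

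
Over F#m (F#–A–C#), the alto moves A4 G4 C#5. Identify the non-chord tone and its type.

G4 is an escape tone.

The harmony at that moment is F# minor triad (F#, A, C#); G4 is not a chord tone.
It is approached by step down from A4 and left by leap up to C#5.
Step in, leap out — an escape tone.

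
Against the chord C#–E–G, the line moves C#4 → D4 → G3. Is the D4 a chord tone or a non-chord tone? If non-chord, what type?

The harmony at that moment is C# diminished triad (C#, E, G); D4 is not a chord tone.
It is approached by step up from C#4 and left by leap down to G3.
Step in, leap out — an escape tone.

Non-chord tone — an escape tone.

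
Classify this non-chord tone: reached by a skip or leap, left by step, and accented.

Appoggiatura.

Approach: by leap. Departure: by step. Metric position: strong.
Leap in, step out, in a metrically strong position — an appoggiatura. (It is the mirror image of the escape tone, which steps in and leaps out from a weak position.)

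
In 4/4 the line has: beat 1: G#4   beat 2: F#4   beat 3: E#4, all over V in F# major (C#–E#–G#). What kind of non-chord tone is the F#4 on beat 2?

The harmony at that moment is C# major triad (C#, E#, G#); F#4 is not a chord tone.
It is approached by step down from G#4 and left by step down to E#4.
Step in, step out in the same direction — a passing tone.

Passing tone.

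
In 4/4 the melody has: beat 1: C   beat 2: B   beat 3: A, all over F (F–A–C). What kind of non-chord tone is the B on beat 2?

The harmony at that moment is F major triad (F, A, C); B is not a chord tone.
It is approached by step down from C and left by step down to A.
Step in, step out in the same direction — a passing tone.

Passing tone.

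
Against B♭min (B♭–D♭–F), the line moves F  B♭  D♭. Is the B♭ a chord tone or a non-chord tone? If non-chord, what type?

Chord tone (the root of Bb minor triad).

Bb minor triad contains B♭, D♭, F; B♭ is the root, so it is a chord tone.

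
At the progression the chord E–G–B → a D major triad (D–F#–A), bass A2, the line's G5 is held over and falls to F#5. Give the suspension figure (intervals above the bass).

7–6 suspension.

At the second chord the bass is A2. The suspended G5 lies a seventh above the bass; after resolving down by step to F#5, the interval above the bass becomes a sixth.
Suspension figures are named by those two intervals: 7–6.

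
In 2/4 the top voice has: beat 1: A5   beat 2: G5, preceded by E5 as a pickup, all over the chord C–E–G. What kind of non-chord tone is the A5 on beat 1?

Appoggiatura.

The harmony at that moment is C major triad (C, E, G); A5 is not a chord tone.
It is approached by leap up from E5 and left by step down to G5.
Leap in, step out, metrically accented — an appoggiatura.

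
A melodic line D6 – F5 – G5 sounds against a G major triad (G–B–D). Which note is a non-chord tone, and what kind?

The harmony at that moment is G major triad (G, B, D); F5 is not a chord tone.
It is approached by leap down from D6 and left by step up to G5.
Leap in, step out — an appoggiatura.

F5 is an appoggiatura.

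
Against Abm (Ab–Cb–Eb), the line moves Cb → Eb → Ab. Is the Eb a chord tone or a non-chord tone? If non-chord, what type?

Chord tone (the fifth of Ab minor triad).

Ab minor triad contains Ab, Cb, Eb; Eb is the fifth, so it is a chord tone.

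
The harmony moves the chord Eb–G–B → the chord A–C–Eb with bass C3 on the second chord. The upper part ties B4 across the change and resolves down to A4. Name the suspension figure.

7–6 suspension.

At the second chord the bass is C3. The suspended B4 lies a seventh above the bass; after resolving down by step to A4, the interval above the bass becomes a sixth.
Suspension figures are named by those two intervals: 7–6.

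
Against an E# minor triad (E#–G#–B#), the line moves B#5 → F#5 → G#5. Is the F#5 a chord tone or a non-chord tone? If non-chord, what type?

The harmony at that moment is E# minor triad (E#, G#, B#); F#5 is not a chord tone.
It is approached by leap down from B#5 and left by step up to G#5.
Leap in, step out — an appoggiatura.

Non-chord tone — an appoggiatura.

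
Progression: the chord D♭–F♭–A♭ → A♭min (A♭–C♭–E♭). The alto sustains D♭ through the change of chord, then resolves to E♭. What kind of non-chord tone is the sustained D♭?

D♭ is a retardation.

The harmony at that moment is A♭ minor triad (A♭, C♭, E♭); D♭ is not a chord tone.
It is held over (the same pitch as the preceding D♭) and left by step up to E♭.
Held over from the previous chord and resolving up by step — a retardation.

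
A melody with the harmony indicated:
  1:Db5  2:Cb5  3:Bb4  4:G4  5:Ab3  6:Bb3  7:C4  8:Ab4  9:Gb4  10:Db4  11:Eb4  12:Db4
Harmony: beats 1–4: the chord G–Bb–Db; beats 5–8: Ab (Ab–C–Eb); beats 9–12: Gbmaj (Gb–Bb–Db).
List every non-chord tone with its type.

Cb5 (beat 2) — passing tone; Bb3 (beat 6) — passing tone; Eb4 (beat 11) — neighbor tone.

The harmony at that moment is G diminished triad (G, Bb, Db); Cb5 is not a chord tone.
It is approached by step down from Db5 and left by step down to Bb4.
Step in, step out in the same direction — a passing tone.
The harmony at that moment is Ab major triad (Ab, C, Eb); Bb3 is not a chord tone.
It is approached by step up from Ab3 and left by step up to C4.
Step in, step out in the same direction — a passing tone.
The harmony at that moment is Gb major triad (Gb, Bb, Db); Eb4 is not a chord tone.
It is approached by step up from Db4 and left by step down to Db4.
Step away and step back to the same note — a neighbor tone (upper neighbor).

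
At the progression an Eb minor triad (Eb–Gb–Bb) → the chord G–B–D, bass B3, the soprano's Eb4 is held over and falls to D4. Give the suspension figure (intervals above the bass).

4–3 suspension.

At the second chord the bass is B3. The suspended Eb4 lies a fourth above the bass; after resolving down by step to D4, the interval above the bass becomes a third.
Suspension figures are named by those two intervals: 4–3.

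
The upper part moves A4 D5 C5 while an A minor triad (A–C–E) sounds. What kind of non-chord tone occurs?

D5 is an appoggiatura.

The harmony at that moment is A minor triad (A, C, E); D5 is not a chord tone.
It is approached by leap up from A4 and left by step down to C5.
Leap in, step out — an appoggiatura.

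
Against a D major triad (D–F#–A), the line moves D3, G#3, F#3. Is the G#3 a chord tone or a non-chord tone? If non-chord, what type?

The harmony at that moment is D major triad (D, F#, A); G#3 is not a chord tone.
It is approached by leap up from D3 and left by step down to F#3.
Leap in, step out — an appoggiatura.

Non-chord tone — an appoggiatura.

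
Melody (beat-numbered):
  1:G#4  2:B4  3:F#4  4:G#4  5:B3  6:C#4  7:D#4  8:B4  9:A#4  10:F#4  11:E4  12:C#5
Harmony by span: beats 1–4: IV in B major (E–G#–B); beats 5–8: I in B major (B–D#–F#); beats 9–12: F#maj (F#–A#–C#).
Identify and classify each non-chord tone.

The harmony at that moment is E major triad (E, G#, B); F#4 is not a chord tone.
It is approached by leap down from B4 and left by step up to G#4.
Leap in, step out — an appoggiatura.
The harmony at that moment is B major triad (B, D#, F#); C#4 is not a chord tone.
It is approached by step up from B3 and left by step up to D#4.
Step in, step out in the same direction — a passing tone.
The harmony at that moment is F# major triad (F#, A#, C#); E4 is not a chord tone.
It is approached by step down from F#4 and left by leap up to C#5.
Step in, leap out — an escape tone.

F#4 (beat 3) — appoggiatura; C#4 (beat 6) — passing tone; E4 (beat 11) — escape tone.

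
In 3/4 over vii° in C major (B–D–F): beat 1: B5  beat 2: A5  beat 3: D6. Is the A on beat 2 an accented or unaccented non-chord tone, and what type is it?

Unaccented escape tone.

The harmony at that moment is B diminished triad (B, D, F); A5 is not a chord tone.
It is approached by step down from B5 and left by leap up to D6.
Step in, leap out — an escape tone.
It falls on a weak beat, so it is unaccented.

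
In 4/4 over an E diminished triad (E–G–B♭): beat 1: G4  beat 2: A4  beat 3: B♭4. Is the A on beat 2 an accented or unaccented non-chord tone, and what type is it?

The harmony at that moment is E diminished triad (E, G, B♭); A4 is not a chord tone.
It is approached by step up from G4 and left by step up to B♭4.
Step in, step out in the same direction — a passing tone.
It falls on a weak beat, so it is unaccented.

Unaccented passing tone.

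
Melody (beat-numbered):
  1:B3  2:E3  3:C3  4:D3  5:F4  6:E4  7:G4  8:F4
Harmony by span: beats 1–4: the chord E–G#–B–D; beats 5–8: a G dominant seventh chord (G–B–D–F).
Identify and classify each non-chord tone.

C3 (beat 3) — appoggiatura; E4 (beat 6) — escape tone.

The harmony at that moment is E dominant seventh chord (E, G#, B, D); C3 is not a chord tone.
It is approached by leap down from E3 and left by step up to D3.
Leap in, step out — an appoggiatura.
The harmony at that moment is G dominant seventh chord (G, B, D, F); E4 is not a chord tone.
It is approached by step down from F4 and left by leap up to G4.
Step in, leap out — an escape tone.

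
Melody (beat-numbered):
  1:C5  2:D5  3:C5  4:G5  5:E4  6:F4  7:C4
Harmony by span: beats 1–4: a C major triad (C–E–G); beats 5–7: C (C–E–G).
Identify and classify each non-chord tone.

The harmony at that moment is C major triad (C, E, G); D5 is not a chord tone.
It is approached by step up from C5 and left by step down to C5.
Step away and step back to the same note — a neighbor tone (upper neighbor).
The harmony at that moment is C major triad (C, E, G); F4 is not a chord tone.
It is approached by step up from E4 and left by leap down to C4.
Step in, leap out — an escape tone.

D5 (beat 2) — neighbor tone; F4 (beat 6) — escape tone.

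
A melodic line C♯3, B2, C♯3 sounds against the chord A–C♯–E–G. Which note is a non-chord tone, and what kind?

B2 is a neighbor tone.

The harmony at that moment is A dominant seventh chord (A, C♯, E, G); B2 is not a chord tone.
It is approached by step down from C♯3 and left by step up to C♯3.
Step away and step back to the same note — a neighbor tone (lower neighbor).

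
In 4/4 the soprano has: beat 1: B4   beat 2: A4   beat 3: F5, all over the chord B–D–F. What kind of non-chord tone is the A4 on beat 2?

The harmony at that moment is B diminished triad (B, D, F); A4 is not a chord tone.
It is approached by step down from B4 and left by leap up to F5.
Step in, leap out, on a weak beat — an escape tone.

Escape tone.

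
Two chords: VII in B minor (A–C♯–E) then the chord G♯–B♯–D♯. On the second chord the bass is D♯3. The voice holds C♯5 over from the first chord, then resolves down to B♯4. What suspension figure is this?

At the second chord the bass is D♯3. The suspended C♯5 lies a seventh above the bass; after resolving down by step to B♯4, the interval above the bass becomes a sixth.
Suspension figures are named by those two intervals: 7–6.

7–6 suspension.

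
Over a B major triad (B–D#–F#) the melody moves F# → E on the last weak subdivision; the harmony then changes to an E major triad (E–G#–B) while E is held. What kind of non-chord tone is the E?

The harmony at that moment is B major triad (B, D#, F#); E is not a chord tone.
It is approached by step down from F# and then sustained as the same pitch into the next harmony.
Arriving early and becoming a chord tone when the harmony changes — an anticipation.

E is an anticipation.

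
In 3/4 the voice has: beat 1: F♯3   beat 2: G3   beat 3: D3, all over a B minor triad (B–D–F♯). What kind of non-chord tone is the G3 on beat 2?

The harmony at that moment is B minor triad (B, D, F♯); G3 is not a chord tone.
It is approached by step up from F♯3 and left by leap down to D3.
Step in, leap out, on a weak beat — an escape tone.

Escape tone.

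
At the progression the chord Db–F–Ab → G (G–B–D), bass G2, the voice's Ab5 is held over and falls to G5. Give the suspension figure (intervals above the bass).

9–8 suspension.

At the second chord the bass is G2. The suspended Ab5 lies a ninth above the bass; after resolving down by step to G5, the interval above the bass becomes an octave.
Suspension figures are named by those two intervals: 9–8.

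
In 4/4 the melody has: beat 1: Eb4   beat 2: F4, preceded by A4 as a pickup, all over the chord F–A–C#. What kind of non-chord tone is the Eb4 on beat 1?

The harmony at that moment is F augmented triad (F, A, C#); Eb4 is not a chord tone.
It is approached by leap down from A4 and left by step up to F4.
Leap in, step out, metrically accented — an appoggiatura.

Appoggiatura.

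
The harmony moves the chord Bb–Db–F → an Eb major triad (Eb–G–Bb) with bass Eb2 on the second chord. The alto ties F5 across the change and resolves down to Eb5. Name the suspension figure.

9–8 suspension.

At the second chord the bass is Eb2. The suspended F5 lies a ninth above the bass; after resolving down by step to Eb5, the interval above the bass becomes an octave.
Suspension figures are named by those two intervals: 9–8.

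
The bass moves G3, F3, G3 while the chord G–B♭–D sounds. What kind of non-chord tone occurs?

The harmony at that moment is G minor triad (G, B♭, D); F3 is not a chord tone.
It is approached by step down from G3 and left by step up to G3.
Step away and step back to the same note — a neighbor tone (lower neighbor).

F3 is a neighbor tone.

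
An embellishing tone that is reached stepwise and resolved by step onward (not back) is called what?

Passing tone.

Approach: by step. Departure: by step, continuing in the same direction.
Stepwise on both sides with no change of direction means the note fills in the space between two different chord tones — a passing tone. (Had it turned back to its starting note it would be a neighbor tone instead.)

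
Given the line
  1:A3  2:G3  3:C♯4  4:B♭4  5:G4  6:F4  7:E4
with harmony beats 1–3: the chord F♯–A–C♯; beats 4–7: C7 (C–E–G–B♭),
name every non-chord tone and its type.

The harmony at that moment is F♯ minor triad (F♯, A, C♯); G3 is not a chord tone.
It is approached by step down from A3 and left by leap up to C♯4.
Step in, leap out — an escape tone.
The harmony at that moment is C dominant seventh chord (C, E, G, B♭); F4 is not a chord tone.
It is approached by step down from G4 and left by step down to E4.
Step in, step out in the same direction — a passing tone.

G3 (beat 2) — escape tone; F4 (beat 6) — passing tone.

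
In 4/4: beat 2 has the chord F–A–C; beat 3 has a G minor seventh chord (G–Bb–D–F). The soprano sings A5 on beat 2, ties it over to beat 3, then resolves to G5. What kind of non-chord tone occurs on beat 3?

The harmony at that moment is G minor seventh chord (G, Bb, D, F); A5 is not a chord tone.
It is held over (the same pitch as the preceding A5) and left by step down to G5.
Held over from the previous chord and resolving down by step — a suspension.

Suspension.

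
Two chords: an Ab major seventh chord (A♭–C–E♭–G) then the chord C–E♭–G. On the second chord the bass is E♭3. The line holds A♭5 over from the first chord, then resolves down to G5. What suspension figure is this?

At the second chord the bass is E♭3. The suspended A♭5 lies a fourth above the bass; after resolving down by step to G5, the interval above the bass becomes a third.
Suspension figures are named by those two intervals: 4–3.

4–3 suspension.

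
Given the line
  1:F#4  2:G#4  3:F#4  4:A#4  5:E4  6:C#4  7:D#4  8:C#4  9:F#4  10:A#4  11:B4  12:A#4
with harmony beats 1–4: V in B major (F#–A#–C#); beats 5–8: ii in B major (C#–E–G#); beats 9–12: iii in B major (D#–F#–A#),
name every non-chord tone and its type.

G#4 (beat 2) — neighbor tone; D#4 (beat 7) — neighbor tone; B4 (beat 11) — neighbor tone.

The harmony at that moment is F# major triad (F#, A#, C#); G#4 is not a chord tone.
It is approached by step up from F#4 and left by step down to F#4.
Step away and step back to the same note — a neighbor tone (upper neighbor).
The harmony at that moment is C# minor triad (C#, E, G#); D#4 is not a chord tone.
It is approached by step up from C#4 and left by step down to C#4.
Step away and step back to the same note — a neighbor tone (upper neighbor).
The harmony at that moment is D# minor triad (D#, F#, A#); B4 is not a chord tone.
It is approached by step up from A#4 and left by step down to A#4.
Step away and step back to the same note — a neighbor tone (upper neighbor).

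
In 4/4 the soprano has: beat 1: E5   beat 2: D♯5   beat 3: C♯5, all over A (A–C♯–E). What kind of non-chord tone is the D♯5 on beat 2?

The harmony at that moment is A major triad (A, C♯, E); D♯5 is not a chord tone.
It is approached by step down from E5 and left by step down to C♯5.
Step in, step out in the same direction — a passing tone.

Passing tone.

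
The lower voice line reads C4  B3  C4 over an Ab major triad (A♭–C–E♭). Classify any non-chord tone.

B3 is a neighbor tone.

The harmony at that moment is A♭ major triad (A♭, C, E♭); B3 is not a chord tone.
It is approached by step down from C4 and left by step up to C4.
Step away and step back to the same note — a neighbor tone (lower neighbor).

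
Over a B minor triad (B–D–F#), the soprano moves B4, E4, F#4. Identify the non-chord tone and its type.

E4 is an appoggiatura.

The harmony at that moment is B minor triad (B, D, F#); E4 is not a chord tone.
It is approached by leap down from B4 and left by step up to F#4.
Leap in, step out — an appoggiatura.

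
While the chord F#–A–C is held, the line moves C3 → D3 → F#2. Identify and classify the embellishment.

D3 is an escape tone.

The harmony at that moment is F# diminished triad (F#, A, C); D3 is not a chord tone.
It is approached by step up from C3 and left by leap down to F#2.
Step in, leap out — an escape tone.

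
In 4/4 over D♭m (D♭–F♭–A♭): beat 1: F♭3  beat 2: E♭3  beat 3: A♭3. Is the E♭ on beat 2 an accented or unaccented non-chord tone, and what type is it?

Unaccented escape tone.

The harmony at that moment is D♭ minor triad (D♭, F♭, A♭); E♭3 is not a chord tone.
It is approached by step down from F♭3 and left by leap up to A♭3.
Step in, leap out — an escape tone.
It falls on a weak beat, so it is unaccented.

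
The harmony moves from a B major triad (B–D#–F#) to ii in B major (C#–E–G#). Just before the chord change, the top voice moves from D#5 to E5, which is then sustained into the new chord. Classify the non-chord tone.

The harmony at that moment is B major triad (B, D#, F#); E5 is not a chord tone.
It is approached by step up from D#5 and then sustained as the same pitch into the next harmony.
Arriving early and becoming a chord tone when the harmony changes — an anticipation.

E5 is an anticipation.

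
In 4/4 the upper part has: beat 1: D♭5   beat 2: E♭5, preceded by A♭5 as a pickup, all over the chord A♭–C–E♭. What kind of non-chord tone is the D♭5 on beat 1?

Appoggiatura.

The harmony at that moment is A♭ major triad (A♭, C, E♭); D♭5 is not a chord tone.
It is approached by leap down from A♭5 and left by step up to E♭5.
Leap in, step out, metrically accented — an appoggiatura.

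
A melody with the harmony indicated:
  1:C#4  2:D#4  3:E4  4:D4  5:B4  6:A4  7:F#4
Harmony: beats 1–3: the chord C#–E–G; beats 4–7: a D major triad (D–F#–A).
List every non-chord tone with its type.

The harmony at that moment is C# diminished triad (C#, E, G); D#4 is not a chord tone.
It is approached by step up from C#4 and left by step up to E4.
Step in, step out in the same direction — a passing tone.
The harmony at that moment is D major triad (D, F#, A); B4 is not a chord tone.
It is approached by leap up from D4 and left by step down to A4.
Leap in, step out — an appoggiatura.

D#4 (beat 2) — passing tone; B4 (beat 5) — appoggiatura.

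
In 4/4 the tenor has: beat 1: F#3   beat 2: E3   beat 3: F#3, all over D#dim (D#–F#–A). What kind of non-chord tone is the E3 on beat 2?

The harmony at that moment is D# diminished triad (D#, F#, A); E3 is not a chord tone.
It is approached by step down from F#3 and left by step up to F#3.
Step away and step back to the same note — a neighbor tone (lower neighbor).

Lower neighbor tone.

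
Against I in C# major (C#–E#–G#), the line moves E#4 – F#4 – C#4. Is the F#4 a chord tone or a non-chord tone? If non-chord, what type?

The harmony at that moment is C# major triad (C#, E#, G#); F#4 is not a chord tone.
It is approached by step up from E#4 and left by leap down to C#4.
Step in, leap out — an escape tone.

Non-chord tone — an escape tone.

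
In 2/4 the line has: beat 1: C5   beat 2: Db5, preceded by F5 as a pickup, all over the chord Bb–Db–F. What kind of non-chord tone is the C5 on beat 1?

The harmony at that moment is Bb minor triad (Bb, Db, F); C5 is not a chord tone.
It is approached by leap down from F5 and left by step up to Db5.
Leap in, step out, metrically accented — an appoggiatura.

Appoggiatura.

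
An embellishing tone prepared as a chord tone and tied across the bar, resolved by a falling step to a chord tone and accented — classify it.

Suspension.

Approach: by preparation — the pitch is first a chord tone, then held (tied or repeated) while the harmony changes under it. Departure: down by step. Metric position: strong.
A prepared dissonance that resolves downward by step — a suspension. (The same figure resolving upward would be a retardation.)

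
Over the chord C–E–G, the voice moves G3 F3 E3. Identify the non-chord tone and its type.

The harmony at that moment is C major triad (C, E, G); F3 is not a chord tone.
It is approached by step down from G3 and left by step down to E3.
Step in, step out in the same direction — a passing tone.

F3 is a passing tone.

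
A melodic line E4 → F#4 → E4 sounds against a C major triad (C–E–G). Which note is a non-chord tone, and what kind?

The harmony at that moment is C major triad (C, E, G); F#4 is not a chord tone.
It is approached by step up from E4 and left by step down to E4.
Step away and step back to the same note — a neighbor tone (upper neighbor).

F#4 is a neighbor tone.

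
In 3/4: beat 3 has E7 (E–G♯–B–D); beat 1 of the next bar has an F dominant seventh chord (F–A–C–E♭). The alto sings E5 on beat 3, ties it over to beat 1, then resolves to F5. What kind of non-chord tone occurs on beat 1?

Retardation.

The harmony at that moment is F dominant seventh chord (F, A, C, E♭); E5 is not a chord tone.
It is held over (the same pitch as the preceding E5) and left by step up to F5.
Held over from the previous chord and resolving up by step — a retardation.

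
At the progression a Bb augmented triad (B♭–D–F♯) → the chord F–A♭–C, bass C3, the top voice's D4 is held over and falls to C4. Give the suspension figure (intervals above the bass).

9–8 suspension.

At the second chord the bass is C3. The suspended D4 lies a ninth above the bass; after resolving down by step to C4, the interval above the bass becomes an octave.
Suspension figures are named by those two intervals: 9–8.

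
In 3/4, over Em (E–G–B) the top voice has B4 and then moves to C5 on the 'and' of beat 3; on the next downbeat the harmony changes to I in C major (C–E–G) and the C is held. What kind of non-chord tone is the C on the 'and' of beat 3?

Anticipation.

The harmony at that moment is E minor triad (E, G, B); C5 is not a chord tone.
It is approached by step up from B4 and then sustained as the same pitch into the next harmony.
Arriving early and becoming a chord tone when the harmony changes — an anticipation.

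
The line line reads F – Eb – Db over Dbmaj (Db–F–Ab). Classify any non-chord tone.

The harmony at that moment is Db major triad (Db, F, Ab); Eb is not a chord tone.
It is approached by step down from F and left by step down to Db.
Step in, step out in the same direction — a passing tone.

Eb is a passing tone.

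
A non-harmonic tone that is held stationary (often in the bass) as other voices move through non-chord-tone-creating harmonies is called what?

Approach: none. Departure: none — a single pitch is sustained while the chords change around it, passing through harmonies that do not contain it.
No melodic motion at all; the dissonance is created entirely by the moving harmonies against the stationary note — a pedal tone (pedal point).

Pedal tone.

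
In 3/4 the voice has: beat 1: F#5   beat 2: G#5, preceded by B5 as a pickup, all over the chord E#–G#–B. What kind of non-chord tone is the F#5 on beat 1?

The harmony at that moment is E# diminished triad (E#, G#, B); F#5 is not a chord tone.
It is approached by leap down from B5 and left by step up to G#5.
Leap in, step out, metrically accented — an appoggiatura.

Appoggiatura.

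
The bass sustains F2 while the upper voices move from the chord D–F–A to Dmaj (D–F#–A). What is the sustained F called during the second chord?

Pedal tone (pedal point).

The harmony at that moment is D major triad (D, F#, A); F2 is not a chord tone.
It is held over (the same pitch as the preceding F2) and then sustained as the same pitch into the next harmony.
Sustained through a change of harmony — a pedal tone.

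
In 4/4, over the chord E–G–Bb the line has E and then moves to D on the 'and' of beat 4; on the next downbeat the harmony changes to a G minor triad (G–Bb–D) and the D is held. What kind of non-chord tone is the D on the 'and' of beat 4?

The harmony at that moment is E diminished triad (E, G, Bb); D is not a chord tone.
It is approached by step down from E and then sustained as the same pitch into the next harmony.
Arriving early and becoming a chord tone when the harmony changes — an anticipation.

Anticipation.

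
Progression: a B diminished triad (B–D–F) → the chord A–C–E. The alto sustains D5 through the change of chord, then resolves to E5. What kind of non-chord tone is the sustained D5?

The harmony at that moment is A minor triad (A, C, E); D5 is not a chord tone.
It is held over (the same pitch as the preceding D5) and left by step up to E5.
Held over from the previous chord and resolving up by step — a retardation.

D5 is a retardation.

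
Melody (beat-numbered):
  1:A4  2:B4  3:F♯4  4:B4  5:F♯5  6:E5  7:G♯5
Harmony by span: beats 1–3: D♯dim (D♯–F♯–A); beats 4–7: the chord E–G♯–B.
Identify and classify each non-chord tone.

The harmony at that moment is D♯ diminished triad (D♯, F♯, A); B4 is not a chord tone.
It is approached by step up from A4 and left by leap down to F♯4.
Step in, leap out — an escape tone.
The harmony at that moment is E major triad (E, G♯, B); F♯5 is not a chord tone.
It is approached by leap up from B4 and left by step down to E5.
Leap in, step out — an appoggiatura.

B4 (beat 2) — escape tone; F♯5 (beat 5) — appoggiatura.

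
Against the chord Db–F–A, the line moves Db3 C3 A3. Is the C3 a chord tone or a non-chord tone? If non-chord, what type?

The harmony at that moment is Db augmented triad (Db, F, A); C3 is not a chord tone.
It is approached by step down from Db3 and left by leap up to A3.
Step in, leap out — an escape tone.

Non-chord tone — an escape tone.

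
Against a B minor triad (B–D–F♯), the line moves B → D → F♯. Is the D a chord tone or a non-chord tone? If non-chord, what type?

B minor triad contains B, D, F♯; D is the third, so it is a chord tone.

Chord tone (the third of B minor triad).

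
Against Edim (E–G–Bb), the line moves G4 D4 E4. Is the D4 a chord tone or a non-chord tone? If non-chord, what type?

Non-chord tone — an appoggiatura.

The harmony at that moment is E diminished triad (E, G, Bb); D4 is not a chord tone.
It is approached by leap down from G4 and left by step up to E4.
Leap in, step out — an appoggiatura.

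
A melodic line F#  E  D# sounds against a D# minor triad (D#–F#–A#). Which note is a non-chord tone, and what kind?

The harmony at that moment is D# minor triad (D#, F#, A#); E is not a chord tone.
It is approached by step down from F# and left by step down to D#.
Step in, step out in the same direction — a passing tone.

E is a passing tone.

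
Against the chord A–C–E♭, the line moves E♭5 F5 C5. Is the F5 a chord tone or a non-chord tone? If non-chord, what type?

Non-chord tone — an escape tone.

The harmony at that moment is A diminished triad (A, C, E♭); F5 is not a chord tone.
It is approached by step up from E♭5 and left by leap down to C5.
Step in, leap out — an escape tone.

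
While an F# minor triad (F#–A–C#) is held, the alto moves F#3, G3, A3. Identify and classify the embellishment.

G3 is a passing tone.

The harmony at that moment is F# minor triad (F#, A, C#); G3 is not a chord tone.
It is approached by step up from F#3 and left by step up to A3.
Step in, step out in the same direction — a passing tone.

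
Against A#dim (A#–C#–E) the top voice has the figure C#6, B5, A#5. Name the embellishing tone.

B5 is a passing tone.

The harmony at that moment is A# diminished triad (A#, C#, E); B5 is not a chord tone.
It is approached by step down from C#6 and left by step down to A#5.
Step in, step out in the same direction — a passing tone.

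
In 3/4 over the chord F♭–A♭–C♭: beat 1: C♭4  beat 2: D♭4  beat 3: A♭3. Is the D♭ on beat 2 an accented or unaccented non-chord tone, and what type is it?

The harmony at that moment is F♭ major triad (F♭, A♭, C♭); D♭4 is not a chord tone.
It is approached by step up from C♭4 and left by leap down to A♭3.
Step in, leap out — an escape tone.
It falls on a weak beat, so it is unaccented.

Unaccented escape tone.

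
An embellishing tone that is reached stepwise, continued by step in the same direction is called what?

Passing tone.

Approach: by step. Departure: by step, continuing in the same direction.
Stepwise on both sides with no change of direction means the note fills in the space between two different chord tones — a passing tone. (Had it turned back to its starting note it would be a neighbor tone instead.)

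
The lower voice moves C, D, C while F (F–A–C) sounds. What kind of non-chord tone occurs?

D is a neighbor tone.

The harmony at that moment is F major triad (F, A, C); D is not a chord tone.
It is approached by step up from C and left by step down to C.
Step away and step back to the same note — a neighbor tone (upper neighbor).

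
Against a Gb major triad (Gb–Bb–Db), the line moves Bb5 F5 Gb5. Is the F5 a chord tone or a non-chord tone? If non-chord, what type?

Non-chord tone — an appoggiatura.

The harmony at that moment is Gb major triad (Gb, Bb, Db); F5 is not a chord tone.
It is approached by leap down from Bb5 and left by step up to Gb5.
Leap in, step out — an appoggiatura.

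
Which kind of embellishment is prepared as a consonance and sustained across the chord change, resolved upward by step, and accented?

Approach: by preparation — the pitch is first a chord tone, then held (tied or repeated) while the harmony changes under it. Departure: up by step. Metric position: strong.
A prepared dissonance that resolves upward by step — a retardation. (The same figure resolving downward would be a suspension.)

Retardation.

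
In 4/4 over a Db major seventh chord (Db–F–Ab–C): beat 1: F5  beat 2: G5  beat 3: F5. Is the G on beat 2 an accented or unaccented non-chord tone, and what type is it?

The harmony at that moment is Db major seventh chord (Db, F, Ab, C); G5 is not a chord tone.
It is approached by step up from F5 and left by step down to F5.
Step away and step back to the same note — a neighbor tone (upper neighbor).
It falls on a weak beat, so it is unaccented.

Unaccented neighbor tone.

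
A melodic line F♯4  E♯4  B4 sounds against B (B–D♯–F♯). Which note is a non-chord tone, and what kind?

E♯4 is an escape tone.

The harmony at that moment is B major triad (B, D♯, F♯); E♯4 is not a chord tone.
It is approached by step down from F♯4 and left by leap up to B4.
Step in, leap out — an escape tone.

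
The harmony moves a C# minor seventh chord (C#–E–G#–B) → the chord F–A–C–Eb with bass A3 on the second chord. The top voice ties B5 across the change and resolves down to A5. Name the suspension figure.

9–8 suspension.

At the second chord the bass is A3. The suspended B5 lies a ninth above the bass; after resolving down by step to A5, the interval above the bass becomes an octave.
Suspension figures are named by those two intervals: 9–8.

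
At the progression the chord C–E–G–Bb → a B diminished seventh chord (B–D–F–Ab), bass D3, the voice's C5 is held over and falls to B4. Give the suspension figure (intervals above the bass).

At the second chord the bass is D3. The suspended C5 lies a seventh above the bass; after resolving down by step to B4, the interval above the bass becomes a sixth.
Suspension figures are named by those two intervals: 7–6.

7–6 suspension.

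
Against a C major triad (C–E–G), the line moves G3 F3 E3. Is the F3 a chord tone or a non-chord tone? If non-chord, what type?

The harmony at that moment is C major triad (C, E, G); F3 is not a chord tone.
It is approached by step down from G3 and left by step down to E3.
Step in, step out in the same direction — a passing tone.

Non-chord tone — a passing tone.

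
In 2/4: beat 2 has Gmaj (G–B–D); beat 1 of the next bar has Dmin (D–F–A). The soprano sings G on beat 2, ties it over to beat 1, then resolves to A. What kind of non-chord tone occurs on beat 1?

The harmony at that moment is D minor triad (D, F, A); G is not a chord tone.
It is held over (the same pitch as the preceding G) and left by step up to A.
Held over from the previous chord and resolving up by step — a retardation.

Retardation.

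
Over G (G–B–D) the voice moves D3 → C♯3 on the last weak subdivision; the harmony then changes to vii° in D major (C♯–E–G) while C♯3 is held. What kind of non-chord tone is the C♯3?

C♯3 is an anticipation.

The harmony at that moment is G major triad (G, B, D); C♯3 is not a chord tone.
It is approached by step down from D3 and then sustained as the same pitch into the next harmony.
Arriving early and becoming a chord tone when the harmony changes — an anticipation.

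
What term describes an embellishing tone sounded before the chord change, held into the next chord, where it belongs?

Approach: ahead of the chord change (typically by step), so it is dissonant against the current harmony. Departure: none — the same pitch is restated or held and is a chord tone of the new harmony.
Dissonant first, consonant once the harmony catches up: the note simply arrives early — an anticipation. (The reverse timing, consonant first and dissonant after the change, would be a suspension or retardation.)

Anticipation.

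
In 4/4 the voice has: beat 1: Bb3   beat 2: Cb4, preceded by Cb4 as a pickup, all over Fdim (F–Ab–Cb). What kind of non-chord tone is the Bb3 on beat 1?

The harmony at that moment is F diminished triad (F, Ab, Cb); Bb3 is not a chord tone.
It is approached by step down from Cb4 and left by step up to Cb4.
Step away and step back to the same note — a neighbor tone (lower neighbor).

Lower neighbor tone.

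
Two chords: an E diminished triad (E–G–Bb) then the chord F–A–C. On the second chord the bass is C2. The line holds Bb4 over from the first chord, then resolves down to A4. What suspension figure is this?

At the second chord the bass is C2. The suspended Bb4 lies a seventh above the bass; after resolving down by step to A4, the interval above the bass becomes a sixth.
Suspension figures are named by those two intervals: 7–6.

7–6 suspension.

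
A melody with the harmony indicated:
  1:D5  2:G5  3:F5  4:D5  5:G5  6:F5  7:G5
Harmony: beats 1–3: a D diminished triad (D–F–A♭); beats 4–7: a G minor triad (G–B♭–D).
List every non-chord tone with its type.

The harmony at that moment is D diminished triad (D, F, A♭); G5 is not a chord tone.
It is approached by leap up from D5 and left by step down to F5.
Leap in, step out — an appoggiatura.
The harmony at that moment is G minor triad (G, B♭, D); F5 is not a chord tone.
It is approached by step down from G5 and left by step up to G5.
Step away and step back to the same note — a neighbor tone (lower neighbor).

G5 (beat 2) — appoggiatura; F5 (beat 6) — neighbor tone.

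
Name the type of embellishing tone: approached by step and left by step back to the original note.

Approach: by step. Departure: by step in the opposite direction, back to the starting pitch.
Stepwise on both sides but reversing to return to the same chord tone — a neighbor tone. (Had it continued onward in the same direction it would be a passing tone instead.)

Neighbor tone.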